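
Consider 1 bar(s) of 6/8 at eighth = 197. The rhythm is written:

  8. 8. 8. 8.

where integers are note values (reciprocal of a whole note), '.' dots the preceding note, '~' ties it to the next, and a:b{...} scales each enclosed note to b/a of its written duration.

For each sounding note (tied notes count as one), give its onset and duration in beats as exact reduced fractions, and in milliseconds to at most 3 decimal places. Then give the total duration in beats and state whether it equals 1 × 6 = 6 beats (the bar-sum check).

1) 0.0ms=0b +456.853ms=3/2b
2) 456.853ms=3/2b +456.853ms=3/2b
3) 913.706ms=3b +456.853ms=3/2b
4) 1370.558ms=9/2b +456.853ms=3/2b
Σ=6b of 6 (197bpm 6/8) — PASS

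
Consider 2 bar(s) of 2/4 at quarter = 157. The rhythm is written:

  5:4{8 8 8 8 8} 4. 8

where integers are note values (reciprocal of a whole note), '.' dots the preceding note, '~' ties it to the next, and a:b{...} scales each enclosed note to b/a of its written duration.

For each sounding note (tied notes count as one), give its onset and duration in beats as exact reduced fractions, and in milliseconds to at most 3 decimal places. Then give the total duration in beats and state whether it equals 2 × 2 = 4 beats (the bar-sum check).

1) 0.0ms=0b +152.866ms=2/5b
2) 152.866ms=2/5b +152.866ms=2/5b
3) 305.732ms=4/5b +152.866ms=2/5b
4) 458.599ms=6/5b +152.866ms=2/5b
5) 611.465ms=8/5b +152.866ms=2/5b
6) 764.331ms=2b +573.248ms=3/2b
7) 1337.58ms=7/2b +191.083ms=1/2b
Σ=4b of 4 (157bpm 2/4) — PASS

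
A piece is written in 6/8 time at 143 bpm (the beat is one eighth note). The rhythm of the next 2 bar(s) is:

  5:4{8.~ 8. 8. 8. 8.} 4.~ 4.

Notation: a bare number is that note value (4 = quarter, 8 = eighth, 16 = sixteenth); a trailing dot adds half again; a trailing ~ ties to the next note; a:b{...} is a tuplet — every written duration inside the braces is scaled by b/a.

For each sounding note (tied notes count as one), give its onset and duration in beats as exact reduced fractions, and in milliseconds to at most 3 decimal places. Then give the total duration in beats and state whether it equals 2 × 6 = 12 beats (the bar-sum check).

1) 0.0ms=0b +1006.993ms=12/5b
2) 1006.993ms=12/5b +503.497ms=6/5b
3) 1510.49ms=18/5b +503.497ms=6/5b
4) 2013.986ms=24/5b +503.497ms=6/5b
5) 2517.483ms=6b +2517.483ms=6b
Σ=12b of 12 (143bpm 6/8) — PASS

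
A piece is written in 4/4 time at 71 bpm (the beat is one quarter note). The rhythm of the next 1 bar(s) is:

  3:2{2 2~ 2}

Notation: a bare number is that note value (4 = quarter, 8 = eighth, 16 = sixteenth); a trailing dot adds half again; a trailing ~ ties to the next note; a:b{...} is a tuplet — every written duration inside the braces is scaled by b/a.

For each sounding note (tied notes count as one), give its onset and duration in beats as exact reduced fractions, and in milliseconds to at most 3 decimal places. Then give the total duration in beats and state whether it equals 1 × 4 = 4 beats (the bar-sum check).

1) 0.0ms=0b +1126.761ms=4/3b
2) 1126.761ms=4/3b +2253.521ms=8/3b
Σ=4b of 4 (71bpm 4/4) — PASS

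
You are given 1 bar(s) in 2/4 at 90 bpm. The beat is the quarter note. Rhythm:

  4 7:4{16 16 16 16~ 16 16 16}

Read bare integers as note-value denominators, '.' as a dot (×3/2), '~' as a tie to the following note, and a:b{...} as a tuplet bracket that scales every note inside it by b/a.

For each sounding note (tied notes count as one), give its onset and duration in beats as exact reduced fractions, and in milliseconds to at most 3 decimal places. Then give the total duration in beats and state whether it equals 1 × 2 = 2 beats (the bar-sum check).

1) 0.0ms=0b +666.667ms=1b
2) 666.667ms=1b +95.238ms=1/7b
3) 761.905ms=8/7b +95.238ms=1/7b
4) 857.143ms=9/7b +95.238ms=1/7b
5) 952.381ms=10/7b +190.476ms=2/7b
6) 1142.857ms=12/7b +95.238ms=1/7b
7) 1238.095ms=13/7b +95.238ms=1/7b
Σ=2b of 2 (90bpm 2/4) — PASS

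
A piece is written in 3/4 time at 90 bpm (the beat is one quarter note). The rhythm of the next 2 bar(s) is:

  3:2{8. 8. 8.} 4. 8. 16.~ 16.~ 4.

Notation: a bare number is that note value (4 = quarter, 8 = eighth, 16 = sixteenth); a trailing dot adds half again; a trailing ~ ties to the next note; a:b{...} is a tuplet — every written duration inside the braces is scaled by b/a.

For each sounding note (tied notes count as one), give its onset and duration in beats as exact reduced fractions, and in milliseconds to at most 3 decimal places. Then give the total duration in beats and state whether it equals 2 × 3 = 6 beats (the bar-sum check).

1) 0.0ms=0b +333.333ms=1/2b
2) 333.333ms=1/2b +333.333ms=1/2b
3) 666.667ms=1b +333.333ms=1/2b
4) 1000.0ms=3/2b +1000.0ms=3/2b
5) 2000.0ms=3b +500.0ms=3/4b
6) 2500.0ms=15/4b +1500.0ms=9/4b
Σ=6b of 6 (90bpm 3/4) — PASS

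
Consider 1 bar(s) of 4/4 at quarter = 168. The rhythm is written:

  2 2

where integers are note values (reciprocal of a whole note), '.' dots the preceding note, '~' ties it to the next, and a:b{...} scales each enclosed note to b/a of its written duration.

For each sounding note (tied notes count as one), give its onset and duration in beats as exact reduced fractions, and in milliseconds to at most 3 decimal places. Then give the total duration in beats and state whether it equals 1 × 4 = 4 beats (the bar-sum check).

1) 0.0ms=0b +714.286ms=2b
2) 714.286ms=2b +714.286ms=2b
Σ=4b of 4 (168bpm 4/4) — PASS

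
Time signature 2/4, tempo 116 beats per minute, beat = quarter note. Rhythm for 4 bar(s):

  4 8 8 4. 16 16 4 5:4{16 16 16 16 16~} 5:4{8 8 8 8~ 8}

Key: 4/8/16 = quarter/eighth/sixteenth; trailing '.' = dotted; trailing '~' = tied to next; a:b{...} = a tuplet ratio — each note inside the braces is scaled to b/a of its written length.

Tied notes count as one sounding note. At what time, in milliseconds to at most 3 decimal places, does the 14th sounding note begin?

1. 0.0ms @ 0 + 517.241ms (1)
2. 517.241ms @ 1 + 258.621ms (1/2)
3. 775.862ms @ 3/2 + 258.621ms (1/2)
4. 1034.483ms @ 2 + 775.862ms (3/2)
5. 1810.345ms @ 7/2 + 129.31ms (1/4)
6. 1939.655ms @ 15/4 + 129.31ms (1/4)
7. 2068.966ms @ 4 + 517.241ms (1)
8. 2586.207ms @ 5 + 103.448ms (1/5)
9. 2689.655ms @ 26/5 + 103.448ms (1/5)
10. 2793.103ms @ 27/5 + 103.448ms (1/5)
11. 2896.552ms @ 28/5 + 103.448ms (1/5)
12. 3000.0ms @ 29/5 + 310.345ms (3/5)
13. 3310.345ms @ 32/5 + 206.897ms (2/5)
14. 3517.241ms @ 34/5 + 206.897ms (2/5)
15. 3724.138ms @ 36/5 + 413.793ms (4/5)

note 14 onset = 34/5b = 3517.241ms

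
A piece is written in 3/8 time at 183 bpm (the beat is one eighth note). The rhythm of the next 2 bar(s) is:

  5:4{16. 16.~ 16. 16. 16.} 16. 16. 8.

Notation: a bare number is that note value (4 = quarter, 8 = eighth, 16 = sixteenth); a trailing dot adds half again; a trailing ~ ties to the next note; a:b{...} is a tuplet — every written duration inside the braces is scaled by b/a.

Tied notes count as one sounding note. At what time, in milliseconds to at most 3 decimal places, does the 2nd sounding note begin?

note 2 onset = 3/5b = 196.721ms

1. 0.0ms @ 0 + 196.721ms (3/5)
2. 196.721ms @ 3/5 + 393.443ms (6/5)
3. 590.164ms @ 9/5 + 196.721ms (3/5)
4. 786.885ms @ 12/5 + 196.721ms (3/5)
5. 983.607ms @ 3 + 245.902ms (3/4)
6. 1229.508ms @ 15/4 + 245.902ms (3/4)
7. 1475.41ms @ 9/2 + 491.803ms (3/2)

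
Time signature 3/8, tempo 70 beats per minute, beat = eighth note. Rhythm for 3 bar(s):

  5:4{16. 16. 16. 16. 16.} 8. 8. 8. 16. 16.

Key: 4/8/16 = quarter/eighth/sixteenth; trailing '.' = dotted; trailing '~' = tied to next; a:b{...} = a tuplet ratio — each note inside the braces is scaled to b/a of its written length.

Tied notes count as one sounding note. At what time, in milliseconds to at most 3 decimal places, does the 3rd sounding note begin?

note 3 onset = 6/5b = 1028.571ms

1. 0.0ms @ 0 + 514.286ms (3/5)
2. 514.286ms @ 3/5 + 514.286ms (3/5)
3. 1028.571ms @ 6/5 + 514.286ms (3/5)
4. 1542.857ms @ 9/5 + 514.286ms (3/5)
5. 2057.143ms @ 12/5 + 514.286ms (3/5)
6. 2571.429ms @ 3 + 1285.714ms (3/2)
7. 3857.143ms @ 9/2 + 1285.714ms (3/2)
8. 5142.857ms @ 6 + 1285.714ms (3/2)
9. 6428.571ms @ 15/2 + 642.857ms (3/4)
10. 7071.429ms @ 33/4 + 642.857ms (3/4)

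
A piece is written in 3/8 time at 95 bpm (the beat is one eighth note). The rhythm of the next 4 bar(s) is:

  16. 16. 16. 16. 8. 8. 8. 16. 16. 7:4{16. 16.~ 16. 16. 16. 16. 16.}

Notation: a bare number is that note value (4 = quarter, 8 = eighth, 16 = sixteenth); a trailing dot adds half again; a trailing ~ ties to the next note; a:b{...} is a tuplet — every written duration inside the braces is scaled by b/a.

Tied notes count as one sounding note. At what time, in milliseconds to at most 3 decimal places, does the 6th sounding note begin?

1. 0.0ms @ 0 + 473.684ms (3/4)
2. 473.684ms @ 3/4 + 473.684ms (3/4)
3. 947.368ms @ 3/2 + 473.684ms (3/4)
4. 1421.053ms @ 9/4 + 473.684ms (3/4)
5. 1894.737ms @ 3 + 947.368ms (3/2)
6. 2842.105ms @ 9/2 + 947.368ms (3/2)
7. 3789.474ms @ 6 + 947.368ms (3/2)
8. 4736.842ms @ 15/2 + 473.684ms (3/4)
9. 5210.526ms @ 33/4 + 473.684ms (3/4)
10. 5684.211ms @ 9 + 270.677ms (3/7)
11. 5954.887ms @ 66/7 + 541.353ms (6/7)
12. 6496.241ms @ 72/7 + 270.677ms (3/7)
13. 6766.917ms @ 75/7 + 270.677ms (3/7)
14. 7037.594ms @ 78/7 + 270.677ms (3/7)
15. 7308.271ms @ 81/7 + 270.677ms (3/7)

note 6 onset = 9/2b = 2842.105ms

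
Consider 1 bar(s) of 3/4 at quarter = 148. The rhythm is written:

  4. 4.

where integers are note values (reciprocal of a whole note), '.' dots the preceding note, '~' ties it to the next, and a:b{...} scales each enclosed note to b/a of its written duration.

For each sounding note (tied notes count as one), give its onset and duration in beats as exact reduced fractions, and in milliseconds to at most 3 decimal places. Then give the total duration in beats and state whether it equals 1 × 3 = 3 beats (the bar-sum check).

1) 0.0ms=0b +608.108ms=3/2b
2) 608.108ms=3/2b +608.108ms=3/2b
Σ=3b of 3 (148bpm 3/4) — PASS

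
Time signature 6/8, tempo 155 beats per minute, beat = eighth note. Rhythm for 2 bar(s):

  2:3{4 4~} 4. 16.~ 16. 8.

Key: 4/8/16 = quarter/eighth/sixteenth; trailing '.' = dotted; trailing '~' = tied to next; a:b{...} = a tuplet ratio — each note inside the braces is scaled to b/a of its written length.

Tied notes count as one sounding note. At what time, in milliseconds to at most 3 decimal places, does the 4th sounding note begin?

1. 0.0ms @ 0 + 1161.29ms (3)
2. 1161.29ms @ 3 + 2322.581ms (6)
3. 3483.871ms @ 9 + 580.645ms (3/2)
4. 4064.516ms @ 21/2 + 580.645ms (3/2)

note 4 onset = 21/2b = 4064.516ms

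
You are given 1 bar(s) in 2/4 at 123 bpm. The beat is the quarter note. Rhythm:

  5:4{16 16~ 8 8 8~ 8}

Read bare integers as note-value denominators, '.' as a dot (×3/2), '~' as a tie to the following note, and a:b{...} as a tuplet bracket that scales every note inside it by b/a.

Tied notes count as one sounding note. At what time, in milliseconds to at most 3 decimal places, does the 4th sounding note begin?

note 4 onset = 6/5b = 585.366ms

1. 0.0ms @ 0 + 97.561ms (1/5)
2. 97.561ms @ 1/5 + 292.683ms (3/5)
3. 390.244ms @ 4/5 + 195.122ms (2/5)
4. 585.366ms @ 6/5 + 390.244ms (4/5)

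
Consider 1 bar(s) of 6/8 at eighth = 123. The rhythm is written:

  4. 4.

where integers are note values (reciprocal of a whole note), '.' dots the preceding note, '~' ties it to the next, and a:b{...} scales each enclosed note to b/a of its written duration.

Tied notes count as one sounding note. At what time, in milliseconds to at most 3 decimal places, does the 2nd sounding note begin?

note 2 onset = 3b = 1463.415ms

1. 0.0ms @ 0 + 1463.415ms (3)
2. 1463.415ms @ 3 + 1463.415ms (3)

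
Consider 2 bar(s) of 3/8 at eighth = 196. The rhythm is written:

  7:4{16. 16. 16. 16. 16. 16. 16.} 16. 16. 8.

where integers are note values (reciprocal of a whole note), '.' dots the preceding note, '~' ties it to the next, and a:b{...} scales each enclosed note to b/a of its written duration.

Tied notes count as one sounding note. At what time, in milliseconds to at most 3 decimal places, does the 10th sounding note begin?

1. 0.0ms @ 0 + 131.195ms (3/7)
2. 131.195ms @ 3/7 + 131.195ms (3/7)
3. 262.391ms @ 6/7 + 131.195ms (3/7)
4. 393.586ms @ 9/7 + 131.195ms (3/7)
5. 524.781ms @ 12/7 + 131.195ms (3/7)
6. 655.977ms @ 15/7 + 131.195ms (3/7)
7. 787.172ms @ 18/7 + 131.195ms (3/7)
8. 918.367ms @ 3 + 229.592ms (3/4)
9. 1147.959ms @ 15/4 + 229.592ms (3/4)
10. 1377.551ms @ 9/2 + 459.184ms (3/2)

note 10 onset = 9/2b = 1377.551ms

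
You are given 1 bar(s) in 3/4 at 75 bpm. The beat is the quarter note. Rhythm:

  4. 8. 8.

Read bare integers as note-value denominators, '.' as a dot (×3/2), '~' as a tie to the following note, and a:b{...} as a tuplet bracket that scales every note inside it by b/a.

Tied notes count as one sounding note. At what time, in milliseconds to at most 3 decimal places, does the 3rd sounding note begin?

1. 0.0ms @ 0 + 1200.0ms (3/2)
2. 1200.0ms @ 3/2 + 600.0ms (3/4)
3. 1800.0ms @ 9/4 + 600.0ms (3/4)

note 3 onset = 9/4b = 1800.0ms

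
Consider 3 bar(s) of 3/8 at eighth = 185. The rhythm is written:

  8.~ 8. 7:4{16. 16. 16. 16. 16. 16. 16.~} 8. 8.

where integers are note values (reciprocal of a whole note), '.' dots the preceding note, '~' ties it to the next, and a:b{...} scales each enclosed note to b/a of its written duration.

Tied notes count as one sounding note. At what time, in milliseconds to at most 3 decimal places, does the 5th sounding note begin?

note 5 onset = 30/7b = 1389.961ms

1. 0.0ms @ 0 + 972.973ms (3)
2. 972.973ms @ 3 + 138.996ms (3/7)
3. 1111.969ms @ 24/7 + 138.996ms (3/7)
4. 1250.965ms @ 27/7 + 138.996ms (3/7)
5. 1389.961ms @ 30/7 + 138.996ms (3/7)
6. 1528.958ms @ 33/7 + 138.996ms (3/7)
7. 1667.954ms @ 36/7 + 138.996ms (3/7)
8. 1806.95ms @ 39/7 + 625.483ms (27/14)
9. 2432.432ms @ 15/2 + 486.486ms (3/2)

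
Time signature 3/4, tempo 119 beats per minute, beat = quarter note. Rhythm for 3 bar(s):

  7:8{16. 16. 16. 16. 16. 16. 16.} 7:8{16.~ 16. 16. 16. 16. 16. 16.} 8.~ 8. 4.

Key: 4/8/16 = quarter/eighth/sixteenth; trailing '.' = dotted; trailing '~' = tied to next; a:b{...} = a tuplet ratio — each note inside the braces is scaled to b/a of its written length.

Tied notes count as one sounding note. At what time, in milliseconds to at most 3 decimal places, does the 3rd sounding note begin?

note 3 onset = 6/7b = 432.173ms

1. 0.0ms @ 0 + 216.086ms (3/7)
2. 216.086ms @ 3/7 + 216.086ms (3/7)
3. 432.173ms @ 6/7 + 216.086ms (3/7)
4. 648.259ms @ 9/7 + 216.086ms (3/7)
5. 864.346ms @ 12/7 + 216.086ms (3/7)
6. 1080.432ms @ 15/7 + 216.086ms (3/7)
7. 1296.519ms @ 18/7 + 216.086ms (3/7)
8. 1512.605ms @ 3 + 432.173ms (6/7)
9. 1944.778ms @ 27/7 + 216.086ms (3/7)
10. 2160.864ms @ 30/7 + 216.086ms (3/7)
11. 2376.951ms @ 33/7 + 216.086ms (3/7)
12. 2593.037ms @ 36/7 + 216.086ms (3/7)
13. 2809.124ms @ 39/7 + 216.086ms (3/7)
14. 3025.21ms @ 6 + 756.303ms (3/2)
15. 3781.513ms @ 15/2 + 756.303ms (3/2)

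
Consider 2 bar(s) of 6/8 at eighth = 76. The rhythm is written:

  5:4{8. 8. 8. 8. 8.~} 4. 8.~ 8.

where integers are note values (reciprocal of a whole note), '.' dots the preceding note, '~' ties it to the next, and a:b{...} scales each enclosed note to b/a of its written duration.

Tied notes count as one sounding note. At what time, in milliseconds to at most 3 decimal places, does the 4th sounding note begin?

1. 0.0ms @ 0 + 947.368ms (6/5)
2. 947.368ms @ 6/5 + 947.368ms (6/5)
3. 1894.737ms @ 12/5 + 947.368ms (6/5)
4. 2842.105ms @ 18/5 + 947.368ms (6/5)
5. 3789.474ms @ 24/5 + 3315.789ms (21/5)
6. 7105.263ms @ 9 + 2368.421ms (3)

note 4 onset = 18/5b = 2842.105ms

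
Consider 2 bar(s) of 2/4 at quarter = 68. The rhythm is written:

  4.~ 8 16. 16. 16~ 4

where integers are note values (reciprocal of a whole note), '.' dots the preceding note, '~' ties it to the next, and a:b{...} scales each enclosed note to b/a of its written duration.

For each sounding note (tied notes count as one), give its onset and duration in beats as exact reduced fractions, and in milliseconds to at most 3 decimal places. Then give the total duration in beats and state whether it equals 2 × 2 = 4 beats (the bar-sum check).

1) 0.0ms=0b +1764.706ms=2b
2) 1764.706ms=2b +330.882ms=3/8b
3) 2095.588ms=19/8b +330.882ms=3/8b
4) 2426.471ms=11/4b +1102.941ms=5/4b
Σ=4b of 4 (68bpm 2/4) — PASS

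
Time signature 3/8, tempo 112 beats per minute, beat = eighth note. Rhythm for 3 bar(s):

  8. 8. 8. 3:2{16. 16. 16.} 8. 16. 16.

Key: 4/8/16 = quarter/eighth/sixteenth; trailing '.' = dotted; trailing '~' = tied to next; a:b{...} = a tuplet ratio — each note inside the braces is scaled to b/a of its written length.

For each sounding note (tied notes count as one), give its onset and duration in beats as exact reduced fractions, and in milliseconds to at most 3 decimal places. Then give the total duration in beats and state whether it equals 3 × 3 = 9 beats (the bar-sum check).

1) 0.0ms=0b +803.571ms=3/2b
2) 803.571ms=3/2b +803.571ms=3/2b
3) 1607.143ms=3b +803.571ms=3/2b
4) 2410.714ms=9/2b +267.857ms=1/2b
5) 2678.571ms=5b +267.857ms=1/2b
6) 2946.429ms=11/2b +267.857ms=1/2b
7) 3214.286ms=6b +803.571ms=3/2b
8) 4017.857ms=15/2b +401.786ms=3/4b
9) 4419.643ms=33/4b +401.786ms=3/4b
Σ=9b of 9 (112bpm 3/8) — PASS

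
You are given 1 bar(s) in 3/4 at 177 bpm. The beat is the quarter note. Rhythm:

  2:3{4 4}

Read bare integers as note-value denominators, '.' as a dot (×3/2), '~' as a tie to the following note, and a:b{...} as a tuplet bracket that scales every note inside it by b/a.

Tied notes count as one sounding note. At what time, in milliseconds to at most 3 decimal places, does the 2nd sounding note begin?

note 2 onset = 3/2b = 508.475ms

1. 0.0ms @ 0 + 508.475ms (3/2)
2. 508.475ms @ 3/2 + 508.475ms (3/2)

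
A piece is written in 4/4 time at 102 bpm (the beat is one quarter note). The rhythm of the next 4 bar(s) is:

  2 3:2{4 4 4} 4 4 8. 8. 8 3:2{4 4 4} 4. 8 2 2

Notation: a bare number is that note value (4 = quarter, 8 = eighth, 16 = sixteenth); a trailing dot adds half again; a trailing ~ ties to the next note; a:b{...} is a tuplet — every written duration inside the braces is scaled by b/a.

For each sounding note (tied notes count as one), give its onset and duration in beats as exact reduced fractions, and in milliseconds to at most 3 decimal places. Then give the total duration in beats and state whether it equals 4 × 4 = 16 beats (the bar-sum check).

1) 0.0ms=0b +1176.471ms=2b
2) 1176.471ms=2b +392.157ms=2/3b
3) 1568.627ms=8/3b +392.157ms=2/3b
4) 1960.784ms=10/3b +392.157ms=2/3b
5) 2352.941ms=4b +588.235ms=1b
6) 2941.176ms=5b +588.235ms=1b
7) 3529.412ms=6b +441.176ms=3/4b
8) 3970.588ms=27/4b +441.176ms=3/4b
9) 4411.765ms=15/2b +294.118ms=1/2b
10) 4705.882ms=8b +392.157ms=2/3b
11) 5098.039ms=26/3b +392.157ms=2/3b
12) 5490.196ms=28/3b +392.157ms=2/3b
13) 5882.353ms=10b +882.353ms=3/2b
14) 6764.706ms=23/2b +294.118ms=1/2b
15) 7058.824ms=12b +1176.471ms=2b
16) 8235.294ms=14b +1176.471ms=2b
Σ=16b of 16 (102bpm 4/4) — PASS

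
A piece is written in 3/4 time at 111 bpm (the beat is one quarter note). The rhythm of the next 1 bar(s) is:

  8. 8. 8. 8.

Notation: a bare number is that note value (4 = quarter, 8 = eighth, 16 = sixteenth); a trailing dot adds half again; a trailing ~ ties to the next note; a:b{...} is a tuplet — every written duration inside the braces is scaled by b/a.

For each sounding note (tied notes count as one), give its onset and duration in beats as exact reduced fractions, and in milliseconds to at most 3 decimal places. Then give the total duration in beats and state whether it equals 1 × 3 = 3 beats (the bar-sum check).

1) 0.0ms=0b +405.405ms=3/4b
2) 405.405ms=3/4b +405.405ms=3/4b
3) 810.811ms=3/2b +405.405ms=3/4b
4) 1216.216ms=9/4b +405.405ms=3/4b
Σ=3b of 3 (111bpm 3/4) — PASS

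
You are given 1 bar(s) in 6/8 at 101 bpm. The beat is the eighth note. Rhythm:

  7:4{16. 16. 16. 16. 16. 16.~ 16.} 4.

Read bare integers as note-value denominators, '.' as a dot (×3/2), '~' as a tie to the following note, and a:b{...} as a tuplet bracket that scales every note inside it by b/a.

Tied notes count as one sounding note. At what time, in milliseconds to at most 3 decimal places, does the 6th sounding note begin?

1. 0.0ms @ 0 + 254.597ms (3/7)
2. 254.597ms @ 3/7 + 254.597ms (3/7)
3. 509.194ms @ 6/7 + 254.597ms (3/7)
4. 763.791ms @ 9/7 + 254.597ms (3/7)
5. 1018.388ms @ 12/7 + 254.597ms (3/7)
6. 1272.984ms @ 15/7 + 509.194ms (6/7)
7. 1782.178ms @ 3 + 1782.178ms (3)

note 6 onset = 15/7b = 1272.984ms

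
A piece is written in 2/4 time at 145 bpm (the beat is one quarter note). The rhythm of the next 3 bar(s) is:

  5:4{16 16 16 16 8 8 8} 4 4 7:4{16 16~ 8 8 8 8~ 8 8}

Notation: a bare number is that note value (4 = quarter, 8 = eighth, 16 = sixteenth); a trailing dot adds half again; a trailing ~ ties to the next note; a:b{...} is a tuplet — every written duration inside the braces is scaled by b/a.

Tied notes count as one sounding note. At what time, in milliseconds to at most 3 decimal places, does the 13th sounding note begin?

1. 0.0ms @ 0 + 82.759ms (1/5)
2. 82.759ms @ 1/5 + 82.759ms (1/5)
3. 165.517ms @ 2/5 + 82.759ms (1/5)
4. 248.276ms @ 3/5 + 82.759ms (1/5)
5. 331.034ms @ 4/5 + 165.517ms (2/5)
6. 496.552ms @ 6/5 + 165.517ms (2/5)
7. 662.069ms @ 8/5 + 165.517ms (2/5)
8. 827.586ms @ 2 + 413.793ms (1)
9. 1241.379ms @ 3 + 413.793ms (1)
10. 1655.172ms @ 4 + 59.113ms (1/7)
11. 1714.286ms @ 29/7 + 177.34ms (3/7)
12. 1891.626ms @ 32/7 + 118.227ms (2/7)
13. 2009.852ms @ 34/7 + 118.227ms (2/7)
14. 2128.079ms @ 36/7 + 236.453ms (4/7)
15. 2364.532ms @ 40/7 + 118.227ms (2/7)

note 13 onset = 34/7b = 2009.852ms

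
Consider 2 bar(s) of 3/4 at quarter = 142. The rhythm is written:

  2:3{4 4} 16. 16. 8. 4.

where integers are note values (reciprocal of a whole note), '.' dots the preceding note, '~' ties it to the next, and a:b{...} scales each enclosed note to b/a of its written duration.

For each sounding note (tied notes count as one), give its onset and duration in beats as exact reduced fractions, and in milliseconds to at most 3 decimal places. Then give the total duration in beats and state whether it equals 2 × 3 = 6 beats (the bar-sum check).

1) 0.0ms=0b +633.803ms=3/2b
2) 633.803ms=3/2b +633.803ms=3/2b
3) 1267.606ms=3b +158.451ms=3/8b
4) 1426.056ms=27/8b +158.451ms=3/8b
5) 1584.507ms=15/4b +316.901ms=3/4b
6) 1901.408ms=9/2b +633.803ms=3/2b
Σ=6b of 6 (142bpm 3/4) — PASS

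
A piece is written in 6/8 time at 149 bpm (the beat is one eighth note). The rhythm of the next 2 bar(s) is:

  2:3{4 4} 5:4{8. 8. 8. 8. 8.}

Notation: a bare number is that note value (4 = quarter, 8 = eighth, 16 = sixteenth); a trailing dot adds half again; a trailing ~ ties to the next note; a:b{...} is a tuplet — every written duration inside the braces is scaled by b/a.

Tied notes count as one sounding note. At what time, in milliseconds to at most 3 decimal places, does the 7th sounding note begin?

1. 0.0ms @ 0 + 1208.054ms (3)
2. 1208.054ms @ 3 + 1208.054ms (3)
3. 2416.107ms @ 6 + 483.221ms (6/5)
4. 2899.329ms @ 36/5 + 483.221ms (6/5)
5. 3382.55ms @ 42/5 + 483.221ms (6/5)
6. 3865.772ms @ 48/5 + 483.221ms (6/5)
7. 4348.993ms @ 54/5 + 483.221ms (6/5)

note 7 onset = 54/5b = 4348.993ms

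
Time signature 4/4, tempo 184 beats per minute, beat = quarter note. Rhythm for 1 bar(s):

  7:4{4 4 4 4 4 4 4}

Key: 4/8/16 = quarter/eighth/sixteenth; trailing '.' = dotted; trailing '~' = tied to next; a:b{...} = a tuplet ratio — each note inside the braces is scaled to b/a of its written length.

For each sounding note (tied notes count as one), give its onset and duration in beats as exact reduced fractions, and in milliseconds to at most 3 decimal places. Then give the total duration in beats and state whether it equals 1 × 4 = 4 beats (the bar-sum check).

1) 0.0ms=0b +186.335ms=4/7b
2) 186.335ms=4/7b +186.335ms=4/7b
3) 372.671ms=8/7b +186.335ms=4/7b
4) 559.006ms=12/7b +186.335ms=4/7b
5) 745.342ms=16/7b +186.335ms=4/7b
6) 931.677ms=20/7b +186.335ms=4/7b
7) 1118.012ms=24/7b +186.335ms=4/7b
Σ=4b of 4 (184bpm 4/4) — PASS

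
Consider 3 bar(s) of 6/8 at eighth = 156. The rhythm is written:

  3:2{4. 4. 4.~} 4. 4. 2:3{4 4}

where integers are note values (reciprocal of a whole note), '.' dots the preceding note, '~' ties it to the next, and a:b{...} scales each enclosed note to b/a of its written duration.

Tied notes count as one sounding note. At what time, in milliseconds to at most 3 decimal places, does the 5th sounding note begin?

1. 0.0ms @ 0 + 769.231ms (2)
2. 769.231ms @ 2 + 769.231ms (2)
3. 1538.462ms @ 4 + 1923.077ms (5)
4. 3461.538ms @ 9 + 1153.846ms (3)
5. 4615.385ms @ 12 + 1153.846ms (3)
6. 5769.231ms @ 15 + 1153.846ms (3)

note 5 onset = 12b = 4615.385ms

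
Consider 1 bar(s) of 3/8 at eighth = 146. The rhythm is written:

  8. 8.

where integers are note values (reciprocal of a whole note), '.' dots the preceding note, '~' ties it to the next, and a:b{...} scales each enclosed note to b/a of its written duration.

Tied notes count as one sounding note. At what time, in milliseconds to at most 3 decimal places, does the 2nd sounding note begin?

note 2 onset = 3/2b = 616.438ms

1. 0.0ms @ 0 + 616.438ms (3/2)
2. 616.438ms @ 3/2 + 616.438ms (3/2)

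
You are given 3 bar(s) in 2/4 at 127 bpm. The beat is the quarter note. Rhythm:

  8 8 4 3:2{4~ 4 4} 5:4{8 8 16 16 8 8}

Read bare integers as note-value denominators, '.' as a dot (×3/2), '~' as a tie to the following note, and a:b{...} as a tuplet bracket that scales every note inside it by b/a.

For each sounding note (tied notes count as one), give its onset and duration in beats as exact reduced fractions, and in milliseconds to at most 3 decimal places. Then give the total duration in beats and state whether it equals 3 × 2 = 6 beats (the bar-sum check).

1) 0.0ms=0b +236.22ms=1/2b
2) 236.22ms=1/2b +236.22ms=1/2b
3) 472.441ms=1b +472.441ms=1b
4) 944.882ms=2b +629.921ms=4/3b
5) 1574.803ms=10/3b +314.961ms=2/3b
6) 1889.764ms=4b +188.976ms=2/5b
7) 2078.74ms=22/5b +188.976ms=2/5b
8) 2267.717ms=24/5b +94.488ms=1/5b
9) 2362.205ms=5b +94.488ms=1/5b
10) 2456.693ms=26/5b +188.976ms=2/5b
11) 2645.669ms=28/5b +188.976ms=2/5b
Σ=6b of 6 (127bpm 2/4) — PASS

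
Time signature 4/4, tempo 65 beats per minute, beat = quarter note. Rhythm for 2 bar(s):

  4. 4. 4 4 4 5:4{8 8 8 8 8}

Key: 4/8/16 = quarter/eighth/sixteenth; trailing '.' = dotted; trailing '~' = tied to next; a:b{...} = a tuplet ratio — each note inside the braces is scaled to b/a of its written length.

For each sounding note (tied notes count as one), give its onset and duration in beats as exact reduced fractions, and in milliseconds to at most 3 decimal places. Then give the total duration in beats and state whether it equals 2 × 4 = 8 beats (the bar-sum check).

1) 0.0ms=0b +1384.615ms=3/2b
2) 1384.615ms=3/2b +1384.615ms=3/2b
3) 2769.231ms=3b +923.077ms=1b
4) 3692.308ms=4b +923.077ms=1b
5) 4615.385ms=5b +923.077ms=1b
6) 5538.462ms=6b +369.231ms=2/5b
7) 5907.692ms=32/5b +369.231ms=2/5b
8) 6276.923ms=34/5b +369.231ms=2/5b
9) 6646.154ms=36/5b +369.231ms=2/5b
10) 7015.385ms=38/5b +369.231ms=2/5b
Σ=8b of 8 (65bpm 4/4) — PASS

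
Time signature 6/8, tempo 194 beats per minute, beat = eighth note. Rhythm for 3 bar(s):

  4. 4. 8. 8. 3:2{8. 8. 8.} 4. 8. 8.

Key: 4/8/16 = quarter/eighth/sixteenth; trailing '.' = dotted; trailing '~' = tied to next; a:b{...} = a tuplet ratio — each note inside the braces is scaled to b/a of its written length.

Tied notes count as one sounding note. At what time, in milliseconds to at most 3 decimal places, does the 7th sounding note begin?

note 7 onset = 11b = 3402.062ms

1. 0.0ms @ 0 + 927.835ms (3)
2. 927.835ms @ 3 + 927.835ms (3)
3. 1855.67ms @ 6 + 463.918ms (3/2)
4. 2319.588ms @ 15/2 + 463.918ms (3/2)
5. 2783.505ms @ 9 + 309.278ms (1)
6. 3092.784ms @ 10 + 309.278ms (1)
7. 3402.062ms @ 11 + 309.278ms (1)
8. 3711.34ms @ 12 + 927.835ms (3)
9. 4639.175ms @ 15 + 463.918ms (3/2)
10. 5103.093ms @ 33/2 + 463.918ms (3/2)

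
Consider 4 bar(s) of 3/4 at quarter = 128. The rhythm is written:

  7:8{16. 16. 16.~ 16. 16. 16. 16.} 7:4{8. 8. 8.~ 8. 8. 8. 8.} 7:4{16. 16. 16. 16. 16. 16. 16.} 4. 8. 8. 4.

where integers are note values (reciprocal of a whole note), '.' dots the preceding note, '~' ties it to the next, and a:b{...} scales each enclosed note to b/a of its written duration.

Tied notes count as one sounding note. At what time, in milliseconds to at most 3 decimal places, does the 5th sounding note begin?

1. 0.0ms @ 0 + 200.893ms (3/7)
2. 200.893ms @ 3/7 + 200.893ms (3/7)
3. 401.786ms @ 6/7 + 401.786ms (6/7)
4. 803.571ms @ 12/7 + 200.893ms (3/7)
5. 1004.464ms @ 15/7 + 200.893ms (3/7)
6. 1205.357ms @ 18/7 + 200.893ms (3/7)
7. 1406.25ms @ 3 + 200.893ms (3/7)
8. 1607.143ms @ 24/7 + 200.893ms (3/7)
9. 1808.036ms @ 27/7 + 401.786ms (6/7)
10. 2209.821ms @ 33/7 + 200.893ms (3/7)
11. 2410.714ms @ 36/7 + 200.893ms (3/7)
12. 2611.607ms @ 39/7 + 200.893ms (3/7)
13. 2812.5ms @ 6 + 100.446ms (3/14)
14. 2912.946ms @ 87/14 + 100.446ms (3/14)
15. 3013.393ms @ 45/7 + 100.446ms (3/14)
16. 3113.839ms @ 93/14 + 100.446ms (3/14)
17. 3214.286ms @ 48/7 + 100.446ms (3/14)
18. 3314.732ms @ 99/14 + 100.446ms (3/14)
19. 3415.179ms @ 51/7 + 100.446ms (3/14)
20. 3515.625ms @ 15/2 + 703.125ms (3/2)
21. 4218.75ms @ 9 + 351.562ms (3/4)
22. 4570.312ms @ 39/4 + 351.562ms (3/4)
23. 4921.875ms @ 21/2 + 703.125ms (3/2)

note 5 onset = 15/7b = 1004.464ms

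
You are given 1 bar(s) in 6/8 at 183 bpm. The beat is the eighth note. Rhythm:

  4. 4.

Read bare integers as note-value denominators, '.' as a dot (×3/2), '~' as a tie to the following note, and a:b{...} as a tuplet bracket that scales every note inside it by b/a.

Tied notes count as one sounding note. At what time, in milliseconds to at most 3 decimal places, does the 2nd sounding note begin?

note 2 onset = 3b = 983.607ms

1. 0.0ms @ 0 + 983.607ms (3)
2. 983.607ms @ 3 + 983.607ms (3)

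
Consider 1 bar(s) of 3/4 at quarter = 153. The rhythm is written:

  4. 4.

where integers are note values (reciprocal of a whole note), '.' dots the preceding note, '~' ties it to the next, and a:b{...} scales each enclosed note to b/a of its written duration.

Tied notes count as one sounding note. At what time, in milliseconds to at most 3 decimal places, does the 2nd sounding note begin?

note 2 onset = 3/2b = 588.235ms

1. 0.0ms @ 0 + 588.235ms (3/2)
2. 588.235ms @ 3/2 + 588.235ms (3/2)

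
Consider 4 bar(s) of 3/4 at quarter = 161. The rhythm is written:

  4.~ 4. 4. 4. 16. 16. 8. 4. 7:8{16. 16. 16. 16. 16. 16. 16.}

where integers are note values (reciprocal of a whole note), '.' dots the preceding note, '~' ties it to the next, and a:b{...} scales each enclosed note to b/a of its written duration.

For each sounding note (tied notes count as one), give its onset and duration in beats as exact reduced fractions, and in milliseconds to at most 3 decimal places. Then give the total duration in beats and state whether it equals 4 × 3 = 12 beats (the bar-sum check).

1) 0.0ms=0b +1118.012ms=3b
2) 1118.012ms=3b +559.006ms=3/2b
3) 1677.019ms=9/2b +559.006ms=3/2b
4) 2236.025ms=6b +139.752ms=3/8b
5) 2375.776ms=51/8b +139.752ms=3/8b
6) 2515.528ms=27/4b +279.503ms=3/4b
7) 2795.031ms=15/2b +559.006ms=3/2b
8) 3354.037ms=9b +159.716ms=3/7b
9) 3513.753ms=66/7b +159.716ms=3/7b
10) 3673.469ms=69/7b +159.716ms=3/7b
11) 3833.185ms=72/7b +159.716ms=3/7b
12) 3992.902ms=75/7b +159.716ms=3/7b
13) 4152.618ms=78/7b +159.716ms=3/7b
14) 4312.334ms=81/7b +159.716ms=3/7b
Σ=12b of 12 (161bpm 3/4) — PASS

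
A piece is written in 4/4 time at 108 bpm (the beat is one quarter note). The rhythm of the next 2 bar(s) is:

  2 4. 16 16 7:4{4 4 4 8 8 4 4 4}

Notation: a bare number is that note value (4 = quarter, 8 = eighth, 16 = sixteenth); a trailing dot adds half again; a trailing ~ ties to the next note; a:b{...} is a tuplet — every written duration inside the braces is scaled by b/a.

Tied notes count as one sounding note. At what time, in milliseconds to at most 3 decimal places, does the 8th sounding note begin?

1. 0.0ms @ 0 + 1111.111ms (2)
2. 1111.111ms @ 2 + 833.333ms (3/2)
3. 1944.444ms @ 7/2 + 138.889ms (1/4)
4. 2083.333ms @ 15/4 + 138.889ms (1/4)
5. 2222.222ms @ 4 + 317.46ms (4/7)
6. 2539.683ms @ 32/7 + 317.46ms (4/7)
7. 2857.143ms @ 36/7 + 317.46ms (4/7)
8. 3174.603ms @ 40/7 + 158.73ms (2/7)
9. 3333.333ms @ 6 + 158.73ms (2/7)
10. 3492.063ms @ 44/7 + 317.46ms (4/7)
11. 3809.524ms @ 48/7 + 317.46ms (4/7)
12. 4126.984ms @ 52/7 + 317.46ms (4/7)

note 8 onset = 40/7b = 3174.603ms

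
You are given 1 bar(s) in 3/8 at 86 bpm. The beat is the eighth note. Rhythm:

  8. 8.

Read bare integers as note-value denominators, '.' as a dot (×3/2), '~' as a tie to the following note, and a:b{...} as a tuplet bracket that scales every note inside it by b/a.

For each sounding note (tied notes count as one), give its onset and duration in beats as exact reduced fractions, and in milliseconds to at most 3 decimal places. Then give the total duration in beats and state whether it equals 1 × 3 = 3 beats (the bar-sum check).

1) 0.0ms=0b +1046.512ms=3/2b
2) 1046.512ms=3/2b +1046.512ms=3/2b
Σ=3b of 3 (86bpm 3/8) — PASS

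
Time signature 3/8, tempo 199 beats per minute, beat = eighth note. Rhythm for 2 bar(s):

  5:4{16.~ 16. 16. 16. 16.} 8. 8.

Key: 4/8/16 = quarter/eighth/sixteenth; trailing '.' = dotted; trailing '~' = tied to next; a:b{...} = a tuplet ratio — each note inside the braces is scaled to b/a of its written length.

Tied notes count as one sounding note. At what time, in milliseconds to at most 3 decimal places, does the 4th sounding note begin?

1. 0.0ms @ 0 + 361.809ms (6/5)
2. 361.809ms @ 6/5 + 180.905ms (3/5)
3. 542.714ms @ 9/5 + 180.905ms (3/5)
4. 723.618ms @ 12/5 + 180.905ms (3/5)
5. 904.523ms @ 3 + 452.261ms (3/2)
6. 1356.784ms @ 9/2 + 452.261ms (3/2)

note 4 onset = 12/5b = 723.618ms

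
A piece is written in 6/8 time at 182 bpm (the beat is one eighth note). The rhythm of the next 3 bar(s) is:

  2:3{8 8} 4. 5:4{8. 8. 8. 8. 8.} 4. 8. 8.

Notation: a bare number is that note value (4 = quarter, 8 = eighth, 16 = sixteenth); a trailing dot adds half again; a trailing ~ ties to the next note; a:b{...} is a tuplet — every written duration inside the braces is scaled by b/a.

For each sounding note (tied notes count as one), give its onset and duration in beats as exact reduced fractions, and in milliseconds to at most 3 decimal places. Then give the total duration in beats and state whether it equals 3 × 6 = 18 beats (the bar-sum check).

1) 0.0ms=0b +494.505ms=3/2b
2) 494.505ms=3/2b +494.505ms=3/2b
3) 989.011ms=3b +989.011ms=3b
4) 1978.022ms=6b +395.604ms=6/5b
5) 2373.626ms=36/5b +395.604ms=6/5b
6) 2769.231ms=42/5b +395.604ms=6/5b
7) 3164.835ms=48/5b +395.604ms=6/5b
8) 3560.44ms=54/5b +395.604ms=6/5b
9) 3956.044ms=12b +989.011ms=3b
10) 4945.055ms=15b +494.505ms=3/2b
11) 5439.56ms=33/2b +494.505ms=3/2b
Σ=18b of 18 (182bpm 6/8) — PASS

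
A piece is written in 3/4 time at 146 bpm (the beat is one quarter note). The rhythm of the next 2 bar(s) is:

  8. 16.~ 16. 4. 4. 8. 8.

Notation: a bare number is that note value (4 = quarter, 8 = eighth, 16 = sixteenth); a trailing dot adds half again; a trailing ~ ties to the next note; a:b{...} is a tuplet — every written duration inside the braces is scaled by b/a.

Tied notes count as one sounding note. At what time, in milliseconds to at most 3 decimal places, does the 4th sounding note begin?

note 4 onset = 3b = 1232.877ms

1. 0.0ms @ 0 + 308.219ms (3/4)
2. 308.219ms @ 3/4 + 308.219ms (3/4)
3. 616.438ms @ 3/2 + 616.438ms (3/2)
4. 1232.877ms @ 3 + 616.438ms (3/2)
5. 1849.315ms @ 9/2 + 308.219ms (3/4)
6. 2157.534ms @ 21/4 + 308.219ms (3/4)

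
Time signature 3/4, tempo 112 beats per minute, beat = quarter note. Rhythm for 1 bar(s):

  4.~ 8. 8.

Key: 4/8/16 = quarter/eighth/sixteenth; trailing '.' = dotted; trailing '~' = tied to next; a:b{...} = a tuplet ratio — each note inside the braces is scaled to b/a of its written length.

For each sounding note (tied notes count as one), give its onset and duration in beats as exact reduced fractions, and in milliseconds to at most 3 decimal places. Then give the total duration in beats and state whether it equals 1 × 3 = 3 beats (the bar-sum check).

1) 0.0ms=0b +1205.357ms=9/4b
2) 1205.357ms=9/4b +401.786ms=3/4b
Σ=3b of 3 (112bpm 3/4) — PASS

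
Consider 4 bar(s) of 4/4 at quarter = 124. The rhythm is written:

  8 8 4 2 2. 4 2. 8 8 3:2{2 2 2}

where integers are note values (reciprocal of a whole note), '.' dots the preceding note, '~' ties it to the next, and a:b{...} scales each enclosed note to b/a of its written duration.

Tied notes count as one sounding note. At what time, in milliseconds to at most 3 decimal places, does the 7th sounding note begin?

1. 0.0ms @ 0 + 241.935ms (1/2)
2. 241.935ms @ 1/2 + 241.935ms (1/2)
3. 483.871ms @ 1 + 483.871ms (1)
4. 967.742ms @ 2 + 967.742ms (2)
5. 1935.484ms @ 4 + 1451.613ms (3)
6. 3387.097ms @ 7 + 483.871ms (1)
7. 3870.968ms @ 8 + 1451.613ms (3)
8. 5322.581ms @ 11 + 241.935ms (1/2)
9. 5564.516ms @ 23/2 + 241.935ms (1/2)
10. 5806.452ms @ 12 + 645.161ms (4/3)
11. 6451.613ms @ 40/3 + 645.161ms (4/3)
12. 7096.774ms @ 44/3 + 645.161ms (4/3)

note 7 onset = 8b = 3870.968ms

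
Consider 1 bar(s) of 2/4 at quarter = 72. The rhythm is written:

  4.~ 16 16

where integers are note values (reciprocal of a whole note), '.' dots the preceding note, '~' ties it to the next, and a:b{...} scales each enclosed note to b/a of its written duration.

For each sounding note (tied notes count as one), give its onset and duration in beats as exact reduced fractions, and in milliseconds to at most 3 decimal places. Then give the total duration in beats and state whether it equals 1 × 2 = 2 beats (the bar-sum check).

1) 0.0ms=0b +1458.333ms=7/4b
2) 1458.333ms=7/4b +208.333ms=1/4b
Σ=2b of 2 (72bpm 2/4) — PASS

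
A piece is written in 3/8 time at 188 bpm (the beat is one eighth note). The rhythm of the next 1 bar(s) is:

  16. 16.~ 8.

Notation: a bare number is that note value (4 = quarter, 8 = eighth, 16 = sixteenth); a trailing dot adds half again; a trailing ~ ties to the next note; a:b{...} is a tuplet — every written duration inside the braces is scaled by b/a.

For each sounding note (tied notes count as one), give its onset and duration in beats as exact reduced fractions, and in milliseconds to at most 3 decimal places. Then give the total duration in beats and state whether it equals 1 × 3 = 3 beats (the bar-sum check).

1) 0.0ms=0b +239.362ms=3/4b
2) 239.362ms=3/4b +718.085ms=9/4b
Σ=3b of 3 (188bpm 3/8) — PASS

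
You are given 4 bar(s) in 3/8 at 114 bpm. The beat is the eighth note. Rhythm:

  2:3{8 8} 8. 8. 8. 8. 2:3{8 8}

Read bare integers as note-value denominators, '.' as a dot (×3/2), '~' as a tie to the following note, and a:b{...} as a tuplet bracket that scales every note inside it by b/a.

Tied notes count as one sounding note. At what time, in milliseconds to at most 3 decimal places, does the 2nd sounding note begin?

note 2 onset = 3/2b = 789.474ms

1. 0.0ms @ 0 + 789.474ms (3/2)
2. 789.474ms @ 3/2 + 789.474ms (3/2)
3. 1578.947ms @ 3 + 789.474ms (3/2)
4. 2368.421ms @ 9/2 + 789.474ms (3/2)
5. 3157.895ms @ 6 + 789.474ms (3/2)
6. 3947.368ms @ 15/2 + 789.474ms (3/2)
7. 4736.842ms @ 9 + 789.474ms (3/2)
8. 5526.316ms @ 21/2 + 789.474ms (3/2)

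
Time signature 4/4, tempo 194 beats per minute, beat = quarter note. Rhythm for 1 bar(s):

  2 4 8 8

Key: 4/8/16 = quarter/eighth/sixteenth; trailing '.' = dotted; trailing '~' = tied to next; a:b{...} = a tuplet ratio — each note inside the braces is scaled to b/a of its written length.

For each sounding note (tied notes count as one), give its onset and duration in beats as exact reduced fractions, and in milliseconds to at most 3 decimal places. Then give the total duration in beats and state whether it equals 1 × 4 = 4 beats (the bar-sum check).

1) 0.0ms=0b +618.557ms=2b
2) 618.557ms=2b +309.278ms=1b
3) 927.835ms=3b +154.639ms=1/2b
4) 1082.474ms=7/2b +154.639ms=1/2b
Σ=4b of 4 (194bpm 4/4) — PASS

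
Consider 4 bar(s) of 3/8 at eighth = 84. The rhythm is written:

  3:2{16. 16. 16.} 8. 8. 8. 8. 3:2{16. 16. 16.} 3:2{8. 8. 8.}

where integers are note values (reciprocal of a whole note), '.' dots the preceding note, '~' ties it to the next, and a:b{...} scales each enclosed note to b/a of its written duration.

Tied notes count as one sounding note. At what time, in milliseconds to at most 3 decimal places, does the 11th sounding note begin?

1. 0.0ms @ 0 + 357.143ms (1/2)
2. 357.143ms @ 1/2 + 357.143ms (1/2)
3. 714.286ms @ 1 + 357.143ms (1/2)
4. 1071.429ms @ 3/2 + 1071.429ms (3/2)
5. 2142.857ms @ 3 + 1071.429ms (3/2)
6. 3214.286ms @ 9/2 + 1071.429ms (3/2)
7. 4285.714ms @ 6 + 1071.429ms (3/2)
8. 5357.143ms @ 15/2 + 357.143ms (1/2)
9. 5714.286ms @ 8 + 357.143ms (1/2)
10. 6071.429ms @ 17/2 + 357.143ms (1/2)
11. 6428.571ms @ 9 + 714.286ms (1)
12. 7142.857ms @ 10 + 714.286ms (1)
13. 7857.143ms @ 11 + 714.286ms (1)

note 11 onset = 9b = 6428.571ms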